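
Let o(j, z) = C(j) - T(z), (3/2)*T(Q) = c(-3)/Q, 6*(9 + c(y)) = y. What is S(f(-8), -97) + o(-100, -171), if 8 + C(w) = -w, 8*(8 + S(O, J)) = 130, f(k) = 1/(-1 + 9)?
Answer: 10823/108 ≈ 100.21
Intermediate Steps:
c(y) = -9 + y/6
f(k) = ⅛ (f(k) = 1/8 = ⅛)
S(O, J) = 33/4 (S(O, J) = -8 + (⅛)*130 = -8 + 65/4 = 33/4)
T(Q) = -19/(3*Q) (T(Q) = 2*((-9 + (⅙)*(-3))/Q)/3 = 2*((-9 - ½)/Q)/3 = 2*(-19/(2*Q))/3 = -19/(3*Q))
C(w) = -8 - w
o(j, z) = -8 - j + 19/(3*z) (o(j, z) = (-8 - j) - (-19)/(3*z) = (-8 - j) + 19/(3*z) = -8 - j + 19/(3*z))
S(f(-8), -97) + o(-100, -171) = 33/4 + (-8 - 1*(-100) + (19/3)/(-171)) = 33/4 + (-8 + 100 + (19/3)*(-1/171)) = 33/4 + (-8 + 100 - 1/27) = 33/4 + 2483/27 = 10823/108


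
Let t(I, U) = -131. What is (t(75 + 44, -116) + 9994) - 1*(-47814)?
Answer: 57677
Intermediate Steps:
(t(75 + 44, -116) + 9994) - 1*(-47814) = (-131 + 9994) - 1*(-47814) = 9863 + 47814 = 57677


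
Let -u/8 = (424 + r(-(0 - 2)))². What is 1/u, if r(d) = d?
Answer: -1/1451808 ≈ -6.8880e-7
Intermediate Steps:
u = -1451808 (u = -8*(424 - (0 - 2))² = -8*(424 - 1*(-2))² = -8*(424 + 2)² = -8*426² = -8*181476 = -1451808)
1/u = 1/(-1451808) = -1/1451808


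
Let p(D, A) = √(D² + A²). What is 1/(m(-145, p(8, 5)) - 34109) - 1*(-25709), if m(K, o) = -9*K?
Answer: 843358035/32804 ≈ 25709.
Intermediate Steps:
p(D, A) = √(A² + D²)
1/(m(-145, p(8, 5)) - 34109) - 1*(-25709) = 1/(-9*(-145) - 34109) - 1*(-25709) = 1/(1305 - 34109) + 25709 = 1/(-32804) + 25709 = -1/32804 + 25709 = 843358035/32804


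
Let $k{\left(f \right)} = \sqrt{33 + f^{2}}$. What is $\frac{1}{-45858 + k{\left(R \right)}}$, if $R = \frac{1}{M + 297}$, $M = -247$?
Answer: $- \frac{114645000}{5257390327499} - \frac{50 \sqrt{82501}}{5257390327499} \approx -2.1809 \cdot 10^{-5}$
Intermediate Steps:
$R = \frac{1}{50}$ ($R = \frac{1}{-247 + 297} = \frac{1}{50} \approx 0.02$)
$\frac{1}{-45858 + k{\left(R \right)}} = \frac{1}{-45858 + \sqrt{33 + \left(\frac{1}{50}\right)^{2}}} = \frac{1}{-45858 + \sqrt{33 + \frac{1}{2500}}} = \frac{1}{-45858 + \sqrt{\frac{82501}{2500}}} = \frac{1}{-45858 + \frac{\sqrt{82501}}{50}}$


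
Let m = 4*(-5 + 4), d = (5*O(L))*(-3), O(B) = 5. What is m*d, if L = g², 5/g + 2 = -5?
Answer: 300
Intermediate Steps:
g = -5/7 (g = 5/(-2 - 5) = 5/(-7) = 5*(-⅐) = -5/7 ≈ -0.71429)
L = 25/49 (L = (-5/7)² = 25/49 ≈ 0.51020)
d = -75 (d = (5*5)*(-3) = 25*(-3) = -75)
m = -4 (m = 4*(-1) = -4)
m*d = -4*(-75) = 300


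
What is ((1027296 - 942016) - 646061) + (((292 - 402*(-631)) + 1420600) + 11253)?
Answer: 1125026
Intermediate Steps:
((1027296 - 942016) - 646061) + (((292 - 402*(-631)) + 1420600) + 11253) = (85280 - 646061) + (((292 + 253662) + 1420600) + 11253) = -560781 + ((253954 + 1420600) + 11253) = -560781 + (1674554 + 11253) = -560781 + 1685807 = 1125026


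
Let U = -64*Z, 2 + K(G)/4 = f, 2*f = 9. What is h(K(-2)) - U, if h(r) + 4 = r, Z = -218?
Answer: -13946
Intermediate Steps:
f = 9/2 (f = (½)*9 = 9/2 ≈ 4.5000)
K(G) = 10 (K(G) = -8 + 4*(9/2) = -8 + 18 = 10)
h(r) = -4 + r
U = 13952 (U = -64*(-218) = 13952)
h(K(-2)) - U = (-4 + 10) - 1*13952 = 6 - 13952 = -13946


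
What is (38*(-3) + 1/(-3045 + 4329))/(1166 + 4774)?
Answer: -29275/1525392 ≈ -0.019192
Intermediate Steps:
(38*(-3) + 1/(-3045 + 4329))/(1166 + 4774) = (-114 + 1/1284)/5940 = (-114 + 1/1284)*(1/5940) = -146375/1284*1/5940 = -29275/1525392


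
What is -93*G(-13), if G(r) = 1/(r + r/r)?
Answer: 31/4 ≈ 7.7500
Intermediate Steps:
G(r) = 1/(1 + r) (G(r) = 1/(r + 1) = 1/(1 + r))
-93*G(-13) = -93/(1 - 13) = -93/(-12) = -93*(-1/12) = 31/4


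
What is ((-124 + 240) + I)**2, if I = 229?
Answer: 119025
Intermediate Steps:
((-124 + 240) + I)**2 = ((-124 + 240) + 229)**2 = (116 + 229)**2 = 345**2 = 119025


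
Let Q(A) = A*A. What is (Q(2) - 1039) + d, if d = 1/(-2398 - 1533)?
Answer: -4068586/3931 ≈ -1035.0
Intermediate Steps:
Q(A) = A**2
d = -1/3931 (d = 1/(-3931) = -1/3931 ≈ -0.00025439)
(Q(2) - 1039) + d = (2**2 - 1039) - 1/3931 = (4 - 1039) - 1/3931 = -1035 - 1/3931 = -4068586/3931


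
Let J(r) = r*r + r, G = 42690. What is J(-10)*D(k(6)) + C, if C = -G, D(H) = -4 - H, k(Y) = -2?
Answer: -42870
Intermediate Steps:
J(r) = r + r² (J(r) = r² + r = r + r²)
C = -42690 (C = -1*42690 = -42690)
J(-10)*D(k(6)) + C = (-10*(1 - 10))*(-4 - 1*(-2)) - 42690 = (-10*(-9))*(-4 + 2) - 42690 = 90*(-2) - 42690 = -180 - 42690 = -42870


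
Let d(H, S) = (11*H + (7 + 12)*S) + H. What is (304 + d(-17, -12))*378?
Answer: -48384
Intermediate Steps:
d(H, S) = 12*H + 19*S (d(H, S) = (11*H + 19*S) + H = 12*H + 19*S)
(304 + d(-17, -12))*378 = (304 + (12*(-17) + 19*(-12)))*378 = (304 + (-204 - 228))*378 = (304 - 432)*378 = -128*378 = -48384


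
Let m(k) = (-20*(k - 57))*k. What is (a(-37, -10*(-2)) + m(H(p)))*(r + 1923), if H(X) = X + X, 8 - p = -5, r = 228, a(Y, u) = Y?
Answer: 34594533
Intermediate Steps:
p = 13 (p = 8 - 1*(-5) = 8 + 5 = 13)
H(X) = 2*X
m(k) = k*(1140 - 20*k) (m(k) = (-20*(-57 + k))*k = (1140 - 20*k)*k = k*(1140 - 20*k))
(a(-37, -10*(-2)) + m(H(p)))*(r + 1923) = (-37 + 20*(2*13)*(57 - 2*13))*(228 + 1923) = (-37 + 20*26*(57 - 1*26))*2151 = (-37 + 20*26*(57 - 26))*2151 = (-37 + 20*26*31)*2151 = (-37 + 16120)*2151 = 16083*2151 = 34594533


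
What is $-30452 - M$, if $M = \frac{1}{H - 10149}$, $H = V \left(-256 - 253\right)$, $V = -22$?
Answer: $- \frac{31944149}{1049} \approx -30452.0$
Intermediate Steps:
$H = 11198$ ($H = - 22 \left(-256 - 253\right) = \left(-22\right) \left(-509\right) = 11198$)
$M = \frac{1}{1049}$ ($M = \frac{1}{11198 - 10149} = \frac{1}{1049} \approx 0.00095329$)
$-30452 - M = -30452 - \frac{1}{1049} = - \frac{31944149}{1049}$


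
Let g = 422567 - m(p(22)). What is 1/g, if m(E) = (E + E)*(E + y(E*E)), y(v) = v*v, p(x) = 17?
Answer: -1/2417725 ≈ -4.1361e-7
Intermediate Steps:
y(v) = v²
m(E) = 2*E*(E + E⁴) (m(E) = (E + E)*(E + (E*E)²) = (2*E)*(E + (E²)²) = (2*E)*(E + E⁴) = 2*E*(E + E⁴))
g = -2417725 (g = 422567 - 2*17²*(1 + 17³) = 422567 - 2*289*(1 + 4913) = 422567 - 2*289*4914 = 422567 - 1*2840292 = 422567 - 2840292 = -2417725)
1/g = 1/(-2417725) = -1/2417725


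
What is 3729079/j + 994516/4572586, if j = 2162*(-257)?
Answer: -8249473762575/1270342124762 ≈ -6.4939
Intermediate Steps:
j = -555634
3729079/j + 994516/4572586 = 3729079/(-555634) + 994516/4572586 = 3729079*(-1/555634) + 994516*(1/4572586) = -3729079/555634 + 497258/2286293 = -8249473762575/1270342124762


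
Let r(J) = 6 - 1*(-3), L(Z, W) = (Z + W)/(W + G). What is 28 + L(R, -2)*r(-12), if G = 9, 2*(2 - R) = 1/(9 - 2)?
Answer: 2735/98 ≈ 27.908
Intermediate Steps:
R = 27/14 (R = 2 - 1/(2*(9 - 2)) = 2 - ½/7 = 2 - ½*⅐ = 2 - 1/14 = 27/14 ≈ 1.9286)
L(Z, W) = (W + Z)/(9 + W) (L(Z, W) = (Z + W)/(W + 9) = (W + Z)/(9 + W))
r(J) = 9 (r(J) = 6 + 3 = 9)
28 + L(R, -2)*r(-12) = 28 + ((-2 + 27/14)/(9 - 2))*9 = 28 + (-1/14/7)*9 = 28 + ((⅐)*(-1/14))*9 = 28 - 1/98*9 = 28 - 9/98 = 2735/98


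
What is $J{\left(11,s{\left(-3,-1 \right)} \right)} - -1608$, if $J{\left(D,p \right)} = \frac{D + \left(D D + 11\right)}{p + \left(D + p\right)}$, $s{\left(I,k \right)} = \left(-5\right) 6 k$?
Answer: $\frac{114311}{71} \approx 1610.0$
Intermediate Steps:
$s{\left(I,k \right)} = - 30 k$
$J{\left(D,p \right)} = \frac{11 + D + D^{2}}{D + 2 p}$ ($J{\left(D,p \right)} = \frac{D + \left(D^{2} + 11\right)}{D + 2 p} = \frac{D + \left(11 + D^{2}\right)}{D + 2 p} = \frac{11 + D + D^{2}}{D + 2 p}$)
$J{\left(11,s{\left(-3,-1 \right)} \right)} - -1608 = \frac{11 + 11 + 11^{2}}{11 + 2 \left(\left(-30\right) \left(-1\right)\right)} - -1608 = \frac{11 + 11 + 121}{11 + 2 \cdot 30} + 1608 = \frac{1}{11 + 60} \cdot 143 + 1608 = \frac{1}{71} \cdot 143 + 1608 = \frac{143}{71} + 1608 = \frac{114311}{71}$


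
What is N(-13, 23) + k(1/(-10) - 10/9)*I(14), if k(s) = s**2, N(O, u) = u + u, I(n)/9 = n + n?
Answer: 93517/225 ≈ 415.63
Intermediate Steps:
I(n) = 18*n (I(n) = 9*(n + n) = 9*(2*n) = 18*n)
N(O, u) = 2*u
N(-13, 23) + k(1/(-10) - 10/9)*I(14) = 2*23 + (1/(-10) - 10/9)**2*(18*14) = 46 + (1*(-1/10) - 10*1/9)**2*252 = 46 + (-1/10 - 10/9)**2*252 = 46 + (-109/90)**2*252 = 46 + (11881/8100)*252 = 46 + 83167/225 = 93517/225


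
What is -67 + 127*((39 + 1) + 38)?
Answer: 9839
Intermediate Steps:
-67 + 127*((39 + 1) + 38) = -67 + 127*(40 + 38) = -67 + 127*78 = -67 + 9906 = 9839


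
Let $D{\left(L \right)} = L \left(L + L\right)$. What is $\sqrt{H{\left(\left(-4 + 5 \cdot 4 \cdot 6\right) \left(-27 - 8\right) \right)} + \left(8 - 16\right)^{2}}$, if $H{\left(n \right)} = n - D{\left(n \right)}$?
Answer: $2 i \sqrt{8242799} \approx 5742.1 i$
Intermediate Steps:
$D{\left(L \right)} = 2 L^{2}$ ($D{\left(L \right)} = L 2 L = 2 L^{2}$)
$H{\left(n \right)} = n - 2 n^{2}$
$\sqrt{H{\left(\left(-4 + 5 \cdot 4 \cdot 6\right) \left(-27 - 8\right) \right)} + \left(8 - 16\right)^{2}} = \sqrt{\left(-4 + 5 \cdot 4 \cdot 6\right) \left(-27 - 8\right) \left(1 - 2 \left(-4 + 5 \cdot 4 \cdot 6\right) \left(-27 - 8\right)\right) + \left(8 - 16\right)^{2}} = \sqrt{\left(-4 + 20 \cdot 6\right) \left(-35\right) \left(1 - 2 \left(-4 + 20 \cdot 6\right) \left(-35\right)\right) + \left(-8\right)^{2}} = \sqrt{\left(-4 + 120\right) \left(-35\right) \left(1 - 2 \left(-4 + 120\right) \left(-35\right)\right) + 64} = \sqrt{116 \left(-35\right) \left(1 - 2 \cdot 116 \left(-35\right)\right) + 64} = \sqrt{- 4060 \left(1 - -8120\right) + 64} = \sqrt{- 4060 \left(1 + 8120\right) + 64} = \sqrt{\left(-4060\right) 8121 + 64} = \sqrt{-32971260 + 64} = \sqrt{-32971196} = 2 i \sqrt{8242799}$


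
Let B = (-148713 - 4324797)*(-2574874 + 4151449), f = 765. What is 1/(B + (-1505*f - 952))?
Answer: -1/7052825180527 ≈ -1.4179e-13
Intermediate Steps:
B = -7052824028250 (B = -4473510*1576575 = -7052824028250)
1/(B + (-1505*f - 952)) = 1/(-7052824028250 + (-1505*765 - 952)) = 1/(-7052824028250 + (-1151325 - 952)) = 1/(-7052824028250 - 1152277) = 1/(-7052825180527) = -1/7052825180527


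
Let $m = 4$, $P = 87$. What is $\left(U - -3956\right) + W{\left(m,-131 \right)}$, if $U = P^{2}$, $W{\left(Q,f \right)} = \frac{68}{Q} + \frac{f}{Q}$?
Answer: $\frac{46037}{4} \approx 11509.0$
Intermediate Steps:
$U = 7569$ ($U = 87^{2} = 7569$)
$\left(U - -3956\right) + W{\left(m,-131 \right)} = \left(7569 - -3956\right) + \frac{68 - 131}{4} = \left(7569 + 3956\right) + \frac{1}{4} \left(-63\right) = 11525 - \frac{63}{4} = \frac{46037}{4}$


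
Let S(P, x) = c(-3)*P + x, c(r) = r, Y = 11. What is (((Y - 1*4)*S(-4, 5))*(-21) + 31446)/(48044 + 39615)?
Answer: 28947/87659 ≈ 0.33022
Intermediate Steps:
S(P, x) = x - 3*P (S(P, x) = -3*P + x = x - 3*P)
(((Y - 1*4)*S(-4, 5))*(-21) + 31446)/(48044 + 39615) = (((11 - 1*4)*(5 - 3*(-4)))*(-21) + 31446)/(48044 + 39615) = (((11 - 4)*(5 + 12))*(-21) + 31446)/87659 = ((7*17)*(-21) + 31446)*(1/87659) = (119*(-21) + 31446)*(1/87659) = (-2499 + 31446)*(1/87659) = 28947*(1/87659) = 28947/87659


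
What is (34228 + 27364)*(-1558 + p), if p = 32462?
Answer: 1903439168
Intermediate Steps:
(34228 + 27364)*(-1558 + p) = (34228 + 27364)*(-1558 + 32462) = 61592*30904 = 1903439168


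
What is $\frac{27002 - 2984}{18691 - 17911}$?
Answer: $\frac{4003}{130} \approx 30.792$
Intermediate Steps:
$\frac{27002 - 2984}{18691 - 17911} = \frac{24018}{780} = 24018 \cdot \frac{1}{780} = \frac{4003}{130}$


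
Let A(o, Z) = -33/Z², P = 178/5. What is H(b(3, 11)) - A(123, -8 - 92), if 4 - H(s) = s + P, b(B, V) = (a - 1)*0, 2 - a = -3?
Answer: -315967/10000 ≈ -31.597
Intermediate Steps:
a = 5 (a = 2 - 1*(-3) = 2 + 3 = 5)
P = 178/5 (P = 178*(⅕) = 178/5 ≈ 35.600)
b(B, V) = 0 (b(B, V) = (5 - 1)*0 = 4*0 = 0)
H(s) = -158/5 - s (H(s) = 4 - (s + 178/5) = 4 - (178/5 + s) = 4 + (-178/5 - s) = -158/5 - s)
A(o, Z) = -33/Z²
H(b(3, 11)) - A(123, -8 - 92) = (-158/5 - 1*0) - (-33)/(-8 - 92)² = (-158/5 + 0) - (-33)/(-100)² = -158/5 - (-33)/10000 = -158/5 - 1*(-33/10000) = -158/5 + 33/10000 = -315967/10000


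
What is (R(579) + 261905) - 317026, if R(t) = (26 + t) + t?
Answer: -53937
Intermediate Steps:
R(t) = 26 + 2*t
(R(579) + 261905) - 317026 = ((26 + 2*579) + 261905) - 317026 = ((26 + 1158) + 261905) - 317026 = (1184 + 261905) - 317026 = 263089 - 317026 = -53937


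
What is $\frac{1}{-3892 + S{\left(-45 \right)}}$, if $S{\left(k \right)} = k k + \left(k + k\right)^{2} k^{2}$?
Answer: $\frac{1}{16400633} \approx 6.0973 \cdot 10^{-8}$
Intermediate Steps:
$S{\left(k \right)} = k^{2} + 4 k^{4}$ ($S{\left(k \right)} = k^{2} + \left(2 k\right)^{2} k^{2} = k^{2} + 4 k^{2} k^{2} = k^{2} + 4 k^{4}$)
$\frac{1}{-3892 + S{\left(-45 \right)}} = \frac{1}{-3892 + \left(\left(-45\right)^{2} + 4 \left(-45\right)^{4}\right)} = \frac{1}{-3892 + \left(2025 + 4 \cdot 4100625\right)} = \frac{1}{-3892 + \left(2025 + 16402500\right)} = \frac{1}{-3892 + 16404525} = \frac{1}{16400633}$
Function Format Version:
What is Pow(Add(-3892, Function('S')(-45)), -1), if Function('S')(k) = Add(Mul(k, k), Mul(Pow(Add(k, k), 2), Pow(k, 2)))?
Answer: Rational(1, 16400633) ≈ 6.0973e-8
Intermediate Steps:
Function('S')(k) = Add(Pow(k, 2), Mul(4, Pow(k, 4))) (Function('S')(k) = Add(Pow(k, 2), Mul(Pow(Mul(2, k), 2), Pow(k, 2))) = Add(Pow(k, 2), Mul(Mul(4, Pow(k, 2)), Pow(k, 2))) = Add(Pow(k, 2), Mul(4, Pow(k, 4))))
Pow(Add(-3892, Function('S')(-45)), -1) = Pow(Add(-3892, Add(Pow(-45, 2), Mul(4, Pow(-45, 4)))), -1) = Pow(Add(-3892, Add(2025, Mul(4, 4100625))), -1) = Pow(Add(-3892, Add(2025, 16402500)), -1) = Pow(Add(-3892, 16404525), -1) = Pow(16400633, -1) = Rational(1, 16400633)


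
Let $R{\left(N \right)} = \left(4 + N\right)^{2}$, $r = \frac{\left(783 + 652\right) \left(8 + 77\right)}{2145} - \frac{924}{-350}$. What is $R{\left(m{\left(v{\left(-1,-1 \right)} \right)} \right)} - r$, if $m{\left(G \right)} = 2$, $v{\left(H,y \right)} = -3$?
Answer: $- \frac{252089}{10725} \approx -23.505$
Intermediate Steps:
$r = \frac{638189}{10725}$ ($r = 1435 \cdot 85 \cdot \frac{1}{2145} - - \frac{66}{25} = 121975 \cdot \frac{1}{2145} + \frac{66}{25} = \frac{24395}{429} + \frac{66}{25} = \frac{638189}{10725} \approx 59.505$)
$R{\left(m{\left(v{\left(-1,-1 \right)} \right)} \right)} - r = \left(4 + 2\right)^{2} - \frac{638189}{10725} = 6^{2} - \frac{638189}{10725} = 36 - \frac{638189}{10725} = - \frac{252089}{10725}$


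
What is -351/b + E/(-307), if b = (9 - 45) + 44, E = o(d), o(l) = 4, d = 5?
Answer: -107789/2456 ≈ -43.888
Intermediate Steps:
E = 4
b = 8 (b = -36 + 44 = 8)
-351/b + E/(-307) = -351/8 + 4/(-307) = -351*⅛ + 4*(-1/307) = -351/8 - 4/307 = -107789/2456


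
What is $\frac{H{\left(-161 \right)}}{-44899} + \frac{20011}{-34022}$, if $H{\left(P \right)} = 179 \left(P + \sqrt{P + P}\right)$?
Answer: $\frac{82006129}{1527553778} - \frac{179 i \sqrt{322}}{44899} \approx 0.053685 - 0.071539 i$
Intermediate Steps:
$H{\left(P \right)} = 179 P + 179 \sqrt{2} \sqrt{P}$ ($H{\left(P \right)} = 179 \left(P + \sqrt{2 P}\right) = 179 \left(P + \sqrt{2} \sqrt{P}\right) = 179 P + 179 \sqrt{2} \sqrt{P}$)
$\frac{H{\left(-161 \right)}}{-44899} + \frac{20011}{-34022} = \frac{179 \left(-161\right) + 179 \sqrt{2} \sqrt{-161}}{-44899} + \frac{20011}{-34022} = \left(-28819 + 179 \sqrt{2} i \sqrt{161}\right) \left(- \frac{1}{44899}\right) + 20011 \left(- \frac{1}{34022}\right) = \left(-28819 + 179 i \sqrt{322}\right) \left(- \frac{1}{44899}\right) - \frac{20011}{34022} = \left(\frac{28819}{44899} - \frac{179 i \sqrt{322}}{44899}\right) - \frac{20011}{34022} = \frac{82006129}{1527553778} - \frac{179 i \sqrt{322}}{44899}$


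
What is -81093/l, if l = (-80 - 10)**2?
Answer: -27031/2700 ≈ -10.011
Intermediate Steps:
l = 8100 (l = (-90)**2 = 8100)
-81093/l = -81093/8100 = -81093*1/8100 = -27031/2700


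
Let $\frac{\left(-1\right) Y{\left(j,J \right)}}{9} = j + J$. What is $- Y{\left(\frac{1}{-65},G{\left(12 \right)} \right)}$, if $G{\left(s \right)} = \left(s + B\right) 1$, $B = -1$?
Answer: $\frac{6426}{65} \approx 98.862$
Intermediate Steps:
$G{\left(s \right)} = -1 + s$ ($G{\left(s \right)} = \left(s - 1\right) 1 = \left(-1 + s\right) 1 = -1 + s$)
$Y{\left(j,J \right)} = - 9 J - 9 j$ ($Y{\left(j,J \right)} = - 9 \left(j + J\right) = - 9 \left(J + j\right) = - 9 J - 9 j$)
$- Y{\left(\frac{1}{-65},G{\left(12 \right)} \right)} = - (- 9 \left(-1 + 12\right) - \frac{9}{-65}) = - (\left(-9\right) 11 - - \frac{9}{65}) = - (-99 + \frac{9}{65}) = \left(-1\right) \left(- \frac{6426}{65}\right) = \frac{6426}{65}$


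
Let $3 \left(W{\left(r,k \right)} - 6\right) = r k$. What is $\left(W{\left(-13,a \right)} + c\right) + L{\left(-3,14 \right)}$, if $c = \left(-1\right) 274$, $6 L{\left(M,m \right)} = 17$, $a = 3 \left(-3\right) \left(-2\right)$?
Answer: $- \frac{2059}{6} \approx -343.17$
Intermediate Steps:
$a = 18$ ($a = \left(-9\right) \left(-2\right) = 18$)
$L{\left(M,m \right)} = \frac{17}{6}$ ($L{\left(M,m \right)} = \frac{1}{6} \cdot 17 = \frac{17}{6}$)
$c = -274$
$W{\left(r,k \right)} = 6 + \frac{k r}{3}$ ($W{\left(r,k \right)} = 6 + \frac{r k}{3} = 6 + \frac{k r}{3}$)
$\left(W{\left(-13,a \right)} + c\right) + L{\left(-3,14 \right)} = \left(\left(6 + \frac{1}{3} \cdot 18 \left(-13\right)\right) - 274\right) + \frac{17}{6} = \left(\left(6 - 78\right) - 274\right) + \frac{17}{6} = \left(-72 - 274\right) + \frac{17}{6} = -346 + \frac{17}{6} = - \frac{2059}{6}$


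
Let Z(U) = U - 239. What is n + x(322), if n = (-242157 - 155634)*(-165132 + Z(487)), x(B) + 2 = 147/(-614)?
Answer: 40271873942441/614 ≈ 6.5589e+10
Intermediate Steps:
Z(U) = -239 + U
x(B) = -1375/614 (x(B) = -2 + 147/(-614) = -2 + 147*(-1/614) = -2 - 147/614 = -1375/614)
n = 65589371244 (n = (-242157 - 155634)*(-165132 + (-239 + 487)) = -397791*(-165132 + 248) = -397791*(-164884) = 65589371244)
n + x(322) = 65589371244 - 1375/614 = 40271873942441/614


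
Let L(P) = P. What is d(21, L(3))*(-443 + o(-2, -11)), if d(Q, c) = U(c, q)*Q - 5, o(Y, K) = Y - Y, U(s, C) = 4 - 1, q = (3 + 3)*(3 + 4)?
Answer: -25694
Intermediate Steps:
q = 42 (q = 6*7 = 42)
U(s, C) = 3
o(Y, K) = 0
d(Q, c) = -5 + 3*Q (d(Q, c) = 3*Q - 5 = -5 + 3*Q)
d(21, L(3))*(-443 + o(-2, -11)) = (-5 + 3*21)*(-443 + 0) = (-5 + 63)*(-443) = 58*(-443) = -25694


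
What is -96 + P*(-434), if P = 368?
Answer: -159808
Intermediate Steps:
-96 + P*(-434) = -96 + 368*(-434) = -96 - 159712 = -159808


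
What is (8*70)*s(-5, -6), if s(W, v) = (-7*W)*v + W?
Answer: -120400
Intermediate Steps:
s(W, v) = W - 7*W*v (s(W, v) = -7*W*v + W = W - 7*W*v)
(8*70)*s(-5, -6) = (8*70)*(-5*(1 - 7*(-6))) = 560*(-5*(1 + 42)) = 560*(-5*43) = 560*(-215) = -120400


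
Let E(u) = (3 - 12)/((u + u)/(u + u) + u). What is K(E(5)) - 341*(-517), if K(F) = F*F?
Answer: 705197/4 ≈ 1.7630e+5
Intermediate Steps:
E(u) = -9/(1 + u) (E(u) = -9/((2*u)/((2*u)) + u) = -9/((2*u)*(1/(2*u)) + u) = -9/(1 + u))
K(F) = F**2
K(E(5)) - 341*(-517) = (-9/(1 + 5))**2 - 341*(-517) = (-9/6)**2 + 176297 = (-9*1/6)**2 + 176297 = (-3/2)**2 + 176297 = 9/4 + 176297 = 705197/4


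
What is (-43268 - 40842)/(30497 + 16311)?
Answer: -42055/23404 ≈ -1.7969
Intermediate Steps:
(-43268 - 40842)/(30497 + 16311) = -84110/46808 = -84110*1/46808 = -42055/23404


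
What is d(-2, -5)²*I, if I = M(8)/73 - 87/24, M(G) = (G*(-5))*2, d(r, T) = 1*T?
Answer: -68925/584 ≈ -118.02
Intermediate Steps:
d(r, T) = T
M(G) = -10*G (M(G) = -5*G*2 = -10*G)
I = -2757/584 (I = -10*8/73 - 87/24 = -80*1/73 - 87*1/24 = -80/73 - 29/8 = -2757/584 ≈ -4.7209)
d(-2, -5)²*I = (-5)²*(-2757/584) = 25*(-2757/584) = -68925/584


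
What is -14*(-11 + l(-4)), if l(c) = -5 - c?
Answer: 168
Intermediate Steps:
-14*(-11 + l(-4)) = -14*(-11 + (-5 - 1*(-4))) = -14*(-11 + (-5 + 4)) = -14*(-11 - 1) = -14*(-12) = 168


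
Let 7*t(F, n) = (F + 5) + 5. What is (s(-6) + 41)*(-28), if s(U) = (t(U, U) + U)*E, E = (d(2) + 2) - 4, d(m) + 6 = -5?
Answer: -3124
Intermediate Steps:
t(F, n) = 10/7 + F/7 (t(F, n) = ((F + 5) + 5)/7 = ((5 + F) + 5)/7 = (10 + F)/7 = 10/7 + F/7)
d(m) = -11 (d(m) = -6 - 5 = -11)
E = -13 (E = (-11 + 2) - 4 = -9 - 4 = -13)
s(U) = -130/7 - 104*U/7 (s(U) = ((10/7 + U/7) + U)*(-13) = (10/7 + 8*U/7)*(-13) = -130/7 - 104*U/7)
(s(-6) + 41)*(-28) = ((-130/7 - 104/7*(-6)) + 41)*(-28) = ((-130/7 + 624/7) + 41)*(-28) = (494/7 + 41)*(-28) = (781/7)*(-28) = -3124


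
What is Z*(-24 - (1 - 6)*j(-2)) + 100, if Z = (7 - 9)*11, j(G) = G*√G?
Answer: 628 + 220*I*√2 ≈ 628.0 + 311.13*I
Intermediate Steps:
j(G) = G^(3/2)
Z = -22 (Z = -2*11 = -22)
Z*(-24 - (1 - 6)*j(-2)) + 100 = -22*(-24 - (1 - 6)*(-2)^(3/2)) + 100 = -22*(-24 - (-5)*(-2*I*√2)) + 100 = -22*(-24 - 10*I*√2) + 100 = (528 + 220*I*√2) + 100 = 628 + 220*I*√2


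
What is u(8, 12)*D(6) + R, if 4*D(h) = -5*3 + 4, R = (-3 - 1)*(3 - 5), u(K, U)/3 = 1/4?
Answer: 95/16 ≈ 5.9375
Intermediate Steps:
u(K, U) = ¾ (u(K, U) = 3/4 = 3*(¼) = ¾)
R = 8 (R = -4*(-2) = 8)
D(h) = -11/4 (D(h) = (-5*3 + 4)/4 = (-15 + 4)/4 = (¼)*(-11) = -11/4)
u(8, 12)*D(6) + R = (¾)*(-11/4) + 8 = -33/16 + 8 = 95/16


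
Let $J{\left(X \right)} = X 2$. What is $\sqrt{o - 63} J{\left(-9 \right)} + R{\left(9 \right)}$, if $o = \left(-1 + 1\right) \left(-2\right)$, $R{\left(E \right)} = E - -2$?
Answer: $11 - 54 i \sqrt{7} \approx 11.0 - 142.87 i$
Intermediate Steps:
$R{\left(E \right)} = 2 + E$ ($R{\left(E \right)} = E + 2 = 2 + E$)
$J{\left(X \right)} = 2 X$
$o = 0$ ($o = 0 \left(-2\right) = 0$)
$\sqrt{o - 63} J{\left(-9 \right)} + R{\left(9 \right)} = \sqrt{0 - 63} \cdot 2 \left(-9\right) + \left(2 + 9\right) = \sqrt{-63} \left(-18\right) + 11 = 3 i \sqrt{7} \left(-18\right) + 11 = - 54 i \sqrt{7} + 11 = 11 - 54 i \sqrt{7}$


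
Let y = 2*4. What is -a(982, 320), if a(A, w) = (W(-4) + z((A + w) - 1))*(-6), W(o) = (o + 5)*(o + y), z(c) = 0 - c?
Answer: -7782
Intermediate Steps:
y = 8
z(c) = -c
W(o) = (5 + o)*(8 + o) (W(o) = (o + 5)*(o + 8) = (5 + o)*(8 + o))
a(A, w) = -30 + 6*A + 6*w (a(A, w) = ((40 + (-4)² + 13*(-4)) - ((A + w) - 1))*(-6) = ((40 + 16 - 52) - (-1 + A + w))*(-6) = (4 + (1 - A - w))*(-6) = (5 - A - w)*(-6) = -30 + 6*A + 6*w)
-a(982, 320) = -(-30 + 6*982 + 6*320) = -(-30 + 5892 + 1920) = -1*7782 = -7782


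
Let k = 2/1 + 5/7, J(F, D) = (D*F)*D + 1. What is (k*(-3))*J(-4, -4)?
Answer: 513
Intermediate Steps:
J(F, D) = 1 + F*D**2 (J(F, D) = F*D**2 + 1 = 1 + F*D**2)
k = 19/7 (k = 2*1 + 5*(1/7) = 2 + 5/7 = 19/7 ≈ 2.7143)
(k*(-3))*J(-4, -4) = ((19/7)*(-3))*(1 - 4*(-4)**2) = -57*(1 - 4*16)/7 = -57*(1 - 64)/7 = -57/7*(-63) = 513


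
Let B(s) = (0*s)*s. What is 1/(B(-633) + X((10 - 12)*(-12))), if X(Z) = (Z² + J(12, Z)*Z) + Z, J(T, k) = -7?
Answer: 1/432 ≈ 0.0023148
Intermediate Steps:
B(s) = 0 (B(s) = 0*s = 0)
X(Z) = Z² - 6*Z (X(Z) = (Z² - 7*Z) + Z = Z² - 6*Z)
1/(B(-633) + X((10 - 12)*(-12))) = 1/(0 + ((10 - 12)*(-12))*(-6 + (10 - 12)*(-12))) = 1/(0 + (-2*(-12))*(-6 - 2*(-12))) = 1/(0 + 24*(-6 + 24)) = 1/(0 + 24*18) = 1/(0 + 432) = 1/432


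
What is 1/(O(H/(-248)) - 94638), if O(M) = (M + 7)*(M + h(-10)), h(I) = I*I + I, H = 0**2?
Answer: -1/94008 ≈ -1.0637e-5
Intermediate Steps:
H = 0
h(I) = I + I**2 (h(I) = I**2 + I = I + I**2)
O(M) = (7 + M)*(90 + M) (O(M) = (M + 7)*(M - 10*(1 - 10)) = (7 + M)*(M - 10*(-9)) = (7 + M)*(M + 90) = (7 + M)*(90 + M))
1/(O(H/(-248)) - 94638) = 1/((630 + (0/(-248))**2 + 97*(0/(-248))) - 94638) = 1/((630 + (0*(-1/248))**2 + 97*(0*(-1/248))) - 94638) = 1/((630 + 0**2 + 97*0) - 94638) = 1/((630 + 0 + 0) - 94638) = 1/(630 - 94638) = 1/(-94008) = -1/94008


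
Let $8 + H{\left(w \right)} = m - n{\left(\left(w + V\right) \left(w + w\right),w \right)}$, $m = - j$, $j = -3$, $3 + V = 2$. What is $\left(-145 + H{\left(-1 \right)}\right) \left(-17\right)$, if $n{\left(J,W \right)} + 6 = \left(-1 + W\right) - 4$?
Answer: $2346$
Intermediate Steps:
$V = -1$ ($V = -3 + 2 = -1$)
$n{\left(J,W \right)} = -11 + W$ ($n{\left(J,W \right)} = -6 + \left(\left(-1 + W\right) - 4\right) = -6 + \left(-5 + W\right) = -11 + W$)
$m = 3$ ($m = \left(-1\right) \left(-3\right) = 3$)
$H{\left(w \right)} = 6 - w$ ($H{\left(w \right)} = -8 - \left(-14 + w\right) = 6 - w$)
$\left(-145 + H{\left(-1 \right)}\right) \left(-17\right) = \left(-145 + \left(6 - -1\right)\right) \left(-17\right) = \left(-145 + \left(6 + 1\right)\right) \left(-17\right) = \left(-145 + 7\right) \left(-17\right) = \left(-138\right) \left(-17\right) = 2346$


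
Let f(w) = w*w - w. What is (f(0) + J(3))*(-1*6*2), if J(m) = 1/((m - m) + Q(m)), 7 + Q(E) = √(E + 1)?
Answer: 12/5 ≈ 2.4000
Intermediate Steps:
Q(E) = -7 + √(1 + E) (Q(E) = -7 + √(E + 1) = -7 + √(1 + E))
f(w) = w² - w
J(m) = 1/(-7 + √(1 + m)) (J(m) = 1/((m - m) + (-7 + √(1 + m))) = 1/(0 + (-7 + √(1 + m))) = 1/(-7 + √(1 + m)))
(f(0) + J(3))*(-1*6*2) = (0*(-1 + 0) + 1/(-7 + √(1 + 3)))*(-1*6*2) = (0*(-1) + 1/(-7 + √4))*(-6*2) = (0 + 1/(-7 + 2))*(-12) = (0 + 1/(-5))*(-12) = (0 - ⅕)*(-12) = -⅕*(-12) = 12/5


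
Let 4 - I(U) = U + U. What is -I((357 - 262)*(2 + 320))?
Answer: 61176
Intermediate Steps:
I(U) = 4 - 2*U (I(U) = 4 - (U + U) = 4 - 2*U)
-I((357 - 262)*(2 + 320)) = -(4 - 2*(357 - 262)*(2 + 320)) = -(4 - 190*322) = -(4 - 2*30590) = -(4 - 61180) = -1*(-61176) = 61176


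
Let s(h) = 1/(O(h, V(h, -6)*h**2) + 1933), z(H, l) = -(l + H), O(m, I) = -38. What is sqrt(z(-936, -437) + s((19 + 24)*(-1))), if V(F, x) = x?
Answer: 2*sqrt(1232619805)/1895 ≈ 37.054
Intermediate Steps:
z(H, l) = -H - l (z(H, l) = -(H + l) = -H - l)
s(h) = 1/1895 (s(h) = 1/(-38 + 1933) = 1/1895)
sqrt(z(-936, -437) + s((19 + 24)*(-1))) = sqrt((-1*(-936) - 1*(-437)) + 1/1895) = sqrt((936 + 437) + 1/1895) = sqrt(1373 + 1/1895) = sqrt(2601836/1895) = 2*sqrt(1232619805)/1895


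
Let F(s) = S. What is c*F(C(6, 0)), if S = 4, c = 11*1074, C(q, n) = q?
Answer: 47256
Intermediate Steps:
c = 11814
F(s) = 4
c*F(C(6, 0)) = 11814*4 = 47256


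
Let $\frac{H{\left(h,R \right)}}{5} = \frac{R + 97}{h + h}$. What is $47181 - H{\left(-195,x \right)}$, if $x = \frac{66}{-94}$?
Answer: $\frac{86485036}{1833} \approx 47182.0$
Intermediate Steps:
$x = - \frac{33}{47}$ ($x = 66 \left(- \frac{1}{94}\right) = - \frac{33}{47} \approx -0.70213$)
$H{\left(h,R \right)} = \frac{5 \left(97 + R\right)}{2 h}$ ($H{\left(h,R \right)} = 5 \frac{R + 97}{h + h} = 5 \frac{97 + R}{2 h} = \frac{5 \left(97 + R\right)}{2 h}$)
$47181 - H{\left(-195,x \right)} = 47181 - \frac{5 \left(97 - \frac{33}{47}\right)}{2 \left(-195\right)} = 47181 - \frac{5}{2} \left(- \frac{1}{195}\right) \frac{4526}{47} = 47181 - - \frac{2263}{1833} = 47181 + \frac{2263}{1833} = \frac{86485036}{1833}$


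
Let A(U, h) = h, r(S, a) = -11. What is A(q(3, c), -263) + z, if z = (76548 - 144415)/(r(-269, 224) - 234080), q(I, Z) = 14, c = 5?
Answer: -61498066/234091 ≈ -262.71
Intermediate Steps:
z = 67867/234091 (z = (76548 - 144415)/(-11 - 234080) = -67867/(-234091) = -67867*(-1/234091) = 67867/234091 ≈ 0.28992)
A(q(3, c), -263) + z = -263 + 67867/234091 = -61498066/234091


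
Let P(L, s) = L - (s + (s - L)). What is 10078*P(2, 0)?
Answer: 40312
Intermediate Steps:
P(L, s) = -2*s + 2*L (P(L, s) = L - (-L + 2*s) = L + (L - 2*s) = -2*s + 2*L)
10078*P(2, 0) = 10078*(-2*0 + 2*2) = 10078*(0 + 4) = 10078*4 = 40312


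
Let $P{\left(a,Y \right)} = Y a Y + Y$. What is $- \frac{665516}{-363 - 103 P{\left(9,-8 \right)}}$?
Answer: $\frac{665516}{58867} \approx 11.305$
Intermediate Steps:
$P{\left(a,Y \right)} = Y + a Y^{2}$ ($P{\left(a,Y \right)} = a Y^{2} + Y = Y + a Y^{2}$)
$- \frac{665516}{-363 - 103 P{\left(9,-8 \right)}} = - \frac{665516}{-363 - 103 \left(- 8 \left(1 - 72\right)\right)} = - \frac{665516}{-363 - 103 \left(\left(-8\right) \left(-71\right)\right)} = - \frac{665516}{-363 - 58504} = - \frac{665516}{-58867} = \left(-665516\right) \left(- \frac{1}{58867}\right) = \frac{665516}{58867}$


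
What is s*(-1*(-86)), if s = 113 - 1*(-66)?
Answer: 15394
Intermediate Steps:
s = 179 (s = 113 + 66 = 179)
s*(-1*(-86)) = 179*(-1*(-86)) = 179*86 = 15394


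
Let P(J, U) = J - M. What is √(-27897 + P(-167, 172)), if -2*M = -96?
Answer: 4*I*√1757 ≈ 167.67*I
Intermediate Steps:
M = 48 (M = -½*(-96) = 48)
P(J, U) = -48 + J (P(J, U) = J - 1*48 = J - 48 = -48 + J)
√(-27897 + P(-167, 172)) = √(-27897 + (-48 - 167)) = √(-27897 - 215) = √(-28112) = 4*I*√1757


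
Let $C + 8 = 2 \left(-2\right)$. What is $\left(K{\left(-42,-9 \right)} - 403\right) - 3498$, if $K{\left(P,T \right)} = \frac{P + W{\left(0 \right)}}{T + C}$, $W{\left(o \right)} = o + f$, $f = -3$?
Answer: $- \frac{27292}{7} \approx -3898.9$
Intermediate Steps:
$C = -12$ ($C = -8 + 2 \left(-2\right) = -8 - 4 = -12$)
$W{\left(o \right)} = -3 + o$ ($W{\left(o \right)} = o - 3 = -3 + o$)
$K{\left(P,T \right)} = \frac{-3 + P}{-12 + T}$ ($K{\left(P,T \right)} = \frac{P + \left(-3 + 0\right)}{T - 12} = \frac{P - 3}{-12 + T} = \frac{-3 + P}{-12 + T}$)
$\left(K{\left(-42,-9 \right)} - 403\right) - 3498 = \left(\frac{-3 - 42}{-12 - 9} - 403\right) - 3498 = \left(\frac{1}{-21} \left(-45\right) - 403\right) - 3498 = \left(\left(- \frac{1}{21}\right) \left(-45\right) - 403\right) - 3498 = \left(\frac{15}{7} - 403\right) - 3498 = - \frac{2806}{7} - 3498 = - \frac{27292}{7}$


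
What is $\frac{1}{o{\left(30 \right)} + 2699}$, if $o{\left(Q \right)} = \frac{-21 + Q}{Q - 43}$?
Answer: $\frac{13}{35078} \approx 0.0003706$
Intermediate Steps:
$o{\left(Q \right)} = \frac{-21 + Q}{-43 + Q}$
$\frac{1}{o{\left(30 \right)} + 2699} = \frac{1}{\frac{-21 + 30}{-43 + 30} + 2699} = \frac{1}{\frac{1}{-13} \cdot 9 + 2699} = \frac{1}{\left(- \frac{1}{13}\right) 9 + 2699} = \frac{1}{- \frac{9}{13} + 2699} = \frac{1}{\frac{35078}{13}} = \frac{13}{35078}$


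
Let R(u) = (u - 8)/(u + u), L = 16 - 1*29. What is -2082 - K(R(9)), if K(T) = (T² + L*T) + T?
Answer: -674353/324 ≈ -2081.3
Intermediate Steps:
L = -13 (L = 16 - 29 = -13)
R(u) = (-8 + u)/(2*u) (R(u) = (-8 + u)/((2*u)) = (-8 + u)*(1/(2*u)) = (-8 + u)/(2*u))
K(T) = T² - 12*T (K(T) = (T² - 13*T) + T = T² - 12*T)
-2082 - K(R(9)) = -2082 - (½)*(-8 + 9)/9*(-12 + (½)*(-8 + 9)/9) = -2082 - (½)*(⅑)*1*(-12 + (½)*(⅑)*1) = -2082 - (-12 + 1/18)/18 = -2082 - (-215)/(18*18) = -2082 - 1*(-215/324) = -2082 + 215/324 = -674353/324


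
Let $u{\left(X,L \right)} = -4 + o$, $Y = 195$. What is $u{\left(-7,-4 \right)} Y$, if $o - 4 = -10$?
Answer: $-1950$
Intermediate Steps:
$o = -6$ ($o = 4 - 10 = -6$)
$u{\left(X,L \right)} = -10$ ($u{\left(X,L \right)} = -4 - 6 = -10$)
$u{\left(-7,-4 \right)} Y = \left(-10\right) 195 = -1950$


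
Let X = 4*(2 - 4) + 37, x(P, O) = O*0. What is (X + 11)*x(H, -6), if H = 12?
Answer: 0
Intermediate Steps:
x(P, O) = 0
X = 29 (X = 4*(-2) + 37 = -8 + 37 = 29)
(X + 11)*x(H, -6) = (29 + 11)*0 = 40*0 = 0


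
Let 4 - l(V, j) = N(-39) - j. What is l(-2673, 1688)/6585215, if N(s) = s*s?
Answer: 171/6585215 ≈ 2.5967e-5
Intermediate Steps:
N(s) = s**2
l(V, j) = -1517 + j (l(V, j) = 4 - ((-39)**2 - j) = 4 - (1521 - j) = 4 + (-1521 + j) = -1517 + j)
l(-2673, 1688)/6585215 = (-1517 + 1688)/6585215 = 171*(1/6585215) = 171/6585215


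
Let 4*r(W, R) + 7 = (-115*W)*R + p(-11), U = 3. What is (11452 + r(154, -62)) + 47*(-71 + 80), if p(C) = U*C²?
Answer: 286469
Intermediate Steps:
p(C) = 3*C²
r(W, R) = 89 - 115*R*W/4 (r(W, R) = -7/4 + ((-115*W)*R + 3*(-11)²)/4 = -7/4 + (-115*R*W + 3*121)/4 = -7/4 + (-115*R*W + 363)/4 = -7/4 + (363 - 115*R*W)/4 = -7/4 + (363/4 - 115*R*W/4) = 89 - 115*R*W/4)
(11452 + r(154, -62)) + 47*(-71 + 80) = (11452 + (89 - 115/4*(-62)*154)) + 47*(-71 + 80) = (11452 + (89 + 274505)) + 47*9 = (11452 + 274594) + 423 = 286046 + 423 = 286469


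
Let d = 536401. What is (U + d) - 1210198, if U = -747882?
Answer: -1421679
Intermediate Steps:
(U + d) - 1210198 = (-747882 + 536401) - 1210198 = -211481 - 1210198 = -1421679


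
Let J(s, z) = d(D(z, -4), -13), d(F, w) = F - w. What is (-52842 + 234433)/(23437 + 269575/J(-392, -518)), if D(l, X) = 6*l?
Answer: 112404829/14453588 ≈ 7.7769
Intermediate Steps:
J(s, z) = 13 + 6*z (J(s, z) = 6*z - 1*(-13) = 6*z + 13 = 13 + 6*z)
(-52842 + 234433)/(23437 + 269575/J(-392, -518)) = (-52842 + 234433)/(23437 + 269575/(13 + 6*(-518))) = 181591/(23437 + 269575/(13 - 3108)) = 181591/(23437 + 269575/(-3095)) = 181591/(23437 + 269575*(-1/3095)) = 181591/(23437 - 53915/619) = 181591/(14453588/619) = 181591*(619/14453588) = 112404829/14453588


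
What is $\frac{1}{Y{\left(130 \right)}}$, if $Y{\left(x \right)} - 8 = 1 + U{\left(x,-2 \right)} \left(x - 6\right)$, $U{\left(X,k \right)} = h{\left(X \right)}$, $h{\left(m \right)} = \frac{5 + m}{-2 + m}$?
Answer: $\frac{32}{4473} \approx 0.007154$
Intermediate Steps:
$h{\left(m \right)} = \frac{5 + m}{-2 + m}$
$U{\left(X,k \right)} = \frac{5 + X}{-2 + X}$
$Y{\left(x \right)} = 9 + \frac{\left(-6 + x\right) \left(5 + x\right)}{-2 + x}$ ($Y{\left(x \right)} = 8 + \left(1 + \frac{5 + x}{-2 + x} \left(x - 6\right)\right) = 8 + \left(1 + \frac{5 + x}{-2 + x} \left(-6 + x\right)\right) = 8 + \left(1 + \frac{\left(-6 + x\right) \left(5 + x\right)}{-2 + x}\right) = 9 + \frac{\left(-6 + x\right) \left(5 + x\right)}{-2 + x}$)
$\frac{1}{Y{\left(130 \right)}} = \frac{1}{\frac{1}{-2 + 130} \left(-48 + 130^{2} + 8 \cdot 130\right)} = \frac{1}{\frac{1}{128} \left(-48 + 16900 + 1040\right)} = \frac{1}{\frac{1}{128} \cdot 17892} = \frac{1}{\frac{4473}{32}} = \frac{32}{4473}$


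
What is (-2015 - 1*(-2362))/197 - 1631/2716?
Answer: 88735/76436 ≈ 1.1609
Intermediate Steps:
(-2015 - 1*(-2362))/197 - 1631/2716 = (-2015 + 2362)*(1/197) - 1631*1/2716 = 347*(1/197) - 233/388 = 347/197 - 233/388 = 88735/76436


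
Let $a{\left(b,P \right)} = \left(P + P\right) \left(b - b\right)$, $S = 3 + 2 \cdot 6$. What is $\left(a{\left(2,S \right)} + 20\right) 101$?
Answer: $2020$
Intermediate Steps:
$S = 15$ ($S = 3 + 12 = 15$)
$a{\left(b,P \right)} = 0$ ($a{\left(b,P \right)} = 2 P 0 = 0$)
$\left(a{\left(2,S \right)} + 20\right) 101 = \left(0 + 20\right) 101 = 20 \cdot 101 = 2020$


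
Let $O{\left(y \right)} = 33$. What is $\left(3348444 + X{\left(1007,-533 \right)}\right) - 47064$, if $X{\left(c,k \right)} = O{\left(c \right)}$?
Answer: $3301413$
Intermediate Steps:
$X{\left(c,k \right)} = 33$
$\left(3348444 + X{\left(1007,-533 \right)}\right) - 47064 = \left(3348444 + 33\right) - 47064 = 3348477 - 47064 = 3301413$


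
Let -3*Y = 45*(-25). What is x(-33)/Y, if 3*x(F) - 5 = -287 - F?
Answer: -83/375 ≈ -0.22133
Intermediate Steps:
x(F) = -94 - F/3 (x(F) = 5/3 + (-287 - F)/3 = 5/3 + (-287/3 - F/3) = -94 - F/3)
Y = 375 (Y = -15*(-25) = -⅓*(-1125) = 375)
x(-33)/Y = (-94 - ⅓*(-33))/375 = (-94 + 11)*(1/375) = -83*1/375 = -83/375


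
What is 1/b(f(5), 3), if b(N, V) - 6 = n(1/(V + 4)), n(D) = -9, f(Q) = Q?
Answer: -⅓ ≈ -0.33333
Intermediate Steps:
b(N, V) = -3 (b(N, V) = 6 - 9 = -3)
1/b(f(5), 3) = 1/(-3) = -⅓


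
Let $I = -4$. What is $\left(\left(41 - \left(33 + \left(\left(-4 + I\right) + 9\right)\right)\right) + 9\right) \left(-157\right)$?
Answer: $-2512$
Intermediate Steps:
$\left(\left(41 - \left(33 + \left(\left(-4 + I\right) + 9\right)\right)\right) + 9\right) \left(-157\right) = \left(\left(41 - \left(33 + \left(\left(-4 - 4\right) + 9\right)\right)\right) + 9\right) \left(-157\right) = \left(\left(41 - \left(33 + \left(-8 + 9\right)\right)\right) + 9\right) \left(-157\right) = \left(\left(41 - \left(33 + 1\right)\right) + 9\right) \left(-157\right) = \left(\left(41 - 34\right) + 9\right) \left(-157\right) = \left(7 + 9\right) \left(-157\right) = 16 \left(-157\right) = -2512$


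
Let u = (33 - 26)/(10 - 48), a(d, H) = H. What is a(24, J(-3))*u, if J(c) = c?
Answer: 21/38 ≈ 0.55263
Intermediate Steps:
u = -7/38 (u = 7/(-38) = 7*(-1/38) = -7/38 ≈ -0.18421)
a(24, J(-3))*u = -3*(-7/38) = 21/38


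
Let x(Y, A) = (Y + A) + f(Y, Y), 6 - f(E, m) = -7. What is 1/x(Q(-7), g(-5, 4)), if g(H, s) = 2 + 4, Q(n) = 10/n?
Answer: 7/123 ≈ 0.056911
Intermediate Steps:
g(H, s) = 6
f(E, m) = 13 (f(E, m) = 6 - 1*(-7) = 6 + 7 = 13)
x(Y, A) = 13 + A + Y (x(Y, A) = (Y + A) + 13 = (A + Y) + 13 = 13 + A + Y)
1/x(Q(-7), g(-5, 4)) = 1/(13 + 6 + 10/(-7)) = 1/(13 + 6 + 10*(-1/7)) = 1/(13 + 6 - 10/7) = 1/(123/7) = 7/123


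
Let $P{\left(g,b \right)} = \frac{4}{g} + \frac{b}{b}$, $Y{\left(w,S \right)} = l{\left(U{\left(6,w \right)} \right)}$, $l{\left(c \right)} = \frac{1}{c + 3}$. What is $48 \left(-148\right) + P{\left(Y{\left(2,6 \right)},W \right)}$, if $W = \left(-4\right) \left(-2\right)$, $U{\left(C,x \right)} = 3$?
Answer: $-7079$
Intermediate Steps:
$l{\left(c \right)} = \frac{1}{3 + c}$
$Y{\left(w,S \right)} = \frac{1}{6}$ ($Y{\left(w,S \right)} = \frac{1}{3 + 3} = \frac{1}{6}$)
$W = 8$
$P{\left(g,b \right)} = 1 + \frac{4}{g}$ ($P{\left(g,b \right)} = \frac{4}{g} + 1 = 1 + \frac{4}{g}$)
$48 \left(-148\right) + P{\left(Y{\left(2,6 \right)},W \right)} = 48 \left(-148\right) + \frac{1}{\frac{1}{6}} \left(4 + \frac{1}{6}\right) = -7104 + 6 \cdot \frac{25}{6} = -7104 + 25 = -7079$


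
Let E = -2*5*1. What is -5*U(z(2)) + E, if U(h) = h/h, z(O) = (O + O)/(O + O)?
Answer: -15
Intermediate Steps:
z(O) = 1 (z(O) = (2*O)/((2*O)) = (2*O)*(1/(2*O)) = 1)
E = -10 (E = -10*1 = -10)
U(h) = 1
-5*U(z(2)) + E = -5*1 - 10 = -5 - 10 = -15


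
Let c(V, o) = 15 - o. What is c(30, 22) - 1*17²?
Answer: -296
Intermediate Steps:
c(30, 22) - 1*17² = (15 - 1*22) - 1*17² = (15 - 22) - 1*289 = -7 - 289 = -296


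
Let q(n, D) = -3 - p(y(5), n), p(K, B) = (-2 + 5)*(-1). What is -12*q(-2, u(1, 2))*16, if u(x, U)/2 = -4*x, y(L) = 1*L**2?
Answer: 0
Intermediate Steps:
y(L) = L**2
p(K, B) = -3 (p(K, B) = 3*(-1) = -3)
u(x, U) = -8*x (u(x, U) = 2*(-4*x) = -8*x)
q(n, D) = 0 (q(n, D) = -3 - 1*(-3) = -3 + 3 = 0)
-12*q(-2, u(1, 2))*16 = -12*0*16 = 0*16 = 0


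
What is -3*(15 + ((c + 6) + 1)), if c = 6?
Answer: -84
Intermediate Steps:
-3*(15 + ((c + 6) + 1)) = -3*(15 + ((6 + 6) + 1)) = -3*(15 + (12 + 1)) = -3*(15 + 13) = -3*28 = -84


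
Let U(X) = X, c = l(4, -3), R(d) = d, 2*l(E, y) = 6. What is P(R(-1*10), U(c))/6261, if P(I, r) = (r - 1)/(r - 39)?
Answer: -1/112698 ≈ -8.8733e-6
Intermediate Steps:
l(E, y) = 3 (l(E, y) = (1/2)*6 = 3)
c = 3
P(I, r) = (-1 + r)/(-39 + r)
P(R(-1*10), U(c))/6261 = ((-1 + 3)/(-39 + 3))/6261 = (2/(-36))*(1/6261) = -1/36*2*(1/6261) = -1/18*1/6261 = -1/112698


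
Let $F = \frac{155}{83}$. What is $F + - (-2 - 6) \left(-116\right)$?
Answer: $- \frac{76869}{83} \approx -926.13$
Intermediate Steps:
$F = \frac{155}{83}$ ($F = 155 \cdot \frac{1}{83} = \frac{155}{83} \approx 1.8675$)
$F + - (-2 - 6) \left(-116\right) = \frac{155}{83} + - (-2 - 6) \left(-116\right) = \frac{155}{83} + \left(-1\right) \left(-8\right) \left(-116\right) = \frac{155}{83} + 8 \left(-116\right) = \frac{155}{83} - 928 = - \frac{76869}{83}$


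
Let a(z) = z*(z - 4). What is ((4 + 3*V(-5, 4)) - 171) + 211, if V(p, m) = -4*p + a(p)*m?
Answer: 644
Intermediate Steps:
a(z) = z*(-4 + z)
V(p, m) = -4*p + m*p*(-4 + p) (V(p, m) = -4*p + (p*(-4 + p))*m = -4*p + m*p*(-4 + p))
((4 + 3*V(-5, 4)) - 171) + 211 = ((4 + 3*(-5*(-4 + 4*(-4 - 5)))) - 171) + 211 = ((4 + 3*(-5*(-4 + 4*(-9)))) - 171) + 211 = ((4 + 3*(-5*(-4 - 36))) - 171) + 211 = ((4 + 3*(-5*(-40))) - 171) + 211 = ((4 + 3*200) - 171) + 211 = ((4 + 600) - 171) + 211 = (604 - 171) + 211 = 433 + 211 = 644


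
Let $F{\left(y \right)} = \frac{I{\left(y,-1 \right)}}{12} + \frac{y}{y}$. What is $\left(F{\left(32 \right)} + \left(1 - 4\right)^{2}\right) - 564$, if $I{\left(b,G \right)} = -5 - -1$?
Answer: $- \frac{1663}{3} \approx -554.33$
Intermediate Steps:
$I{\left(b,G \right)} = -4$ ($I{\left(b,G \right)} = -5 + 1 = -4$)
$F{\left(y \right)} = \frac{2}{3}$ ($F{\left(y \right)} = - \frac{4}{12} + \frac{y}{y} = \left(-4\right) \frac{1}{12} + 1 = - \frac{1}{3} + 1 = \frac{2}{3}$)
$\left(F{\left(32 \right)} + \left(1 - 4\right)^{2}\right) - 564 = \left(\frac{2}{3} + \left(1 - 4\right)^{2}\right) - 564 = \left(\frac{2}{3} + \left(-3\right)^{2}\right) - 564 = \left(\frac{2}{3} + 9\right) - 564 = \frac{29}{3} - 564 = - \frac{1663}{3}$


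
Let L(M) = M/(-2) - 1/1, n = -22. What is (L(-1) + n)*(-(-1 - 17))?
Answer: -405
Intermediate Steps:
L(M) = -1 - M/2 (L(M) = M*(-1/2) - 1*1 = -M/2 - 1 = -1 - M/2)
(L(-1) + n)*(-(-1 - 17)) = ((-1 - 1/2*(-1)) - 22)*(-(-1 - 17)) = ((-1 + 1/2) - 22)*(-1*(-18)) = (-1/2 - 22)*18 = -45/2*18 = -405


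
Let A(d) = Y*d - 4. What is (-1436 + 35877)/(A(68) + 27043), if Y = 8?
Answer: 34441/27583 ≈ 1.2486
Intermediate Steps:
A(d) = -4 + 8*d (A(d) = 8*d - 4 = -4 + 8*d)
(-1436 + 35877)/(A(68) + 27043) = (-1436 + 35877)/((-4 + 8*68) + 27043) = 34441/((-4 + 544) + 27043) = 34441/(540 + 27043) = 34441/27583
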